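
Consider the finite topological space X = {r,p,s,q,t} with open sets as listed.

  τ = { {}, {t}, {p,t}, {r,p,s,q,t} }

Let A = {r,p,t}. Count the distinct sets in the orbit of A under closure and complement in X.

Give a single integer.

6

closure: X∖int(X∖A) = X∖{} = {r,p,s,q,t}
Let k=closure and c=complement:
  1. A     = {r,p,t}
  2. kA    = {r,p,s,q,t}
  3. cA    = {s,q}
  4. ckA   = {}
  5. kcA   = {r,s,q}
  6. ckcA  = {p,t}
— saturated at 6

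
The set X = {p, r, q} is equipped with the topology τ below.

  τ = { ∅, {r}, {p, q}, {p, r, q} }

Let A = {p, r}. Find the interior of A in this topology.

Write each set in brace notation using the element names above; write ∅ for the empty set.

{r}

open subsets of A: ∅, {r}; so int(A) = {r}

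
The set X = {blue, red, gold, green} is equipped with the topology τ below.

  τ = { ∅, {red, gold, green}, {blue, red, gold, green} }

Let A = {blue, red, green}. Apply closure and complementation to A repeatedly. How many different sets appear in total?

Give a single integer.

4

closure: X∖int(X∖A) = X∖∅ = {blue, red, gold, green}
Let k=closure and c=complement:
  1. A     = {blue, red, green}
  2. kA    = {blue, red, gold, green}
  3. cA    = {gold}
  4. ckA   = ∅
— saturated at 4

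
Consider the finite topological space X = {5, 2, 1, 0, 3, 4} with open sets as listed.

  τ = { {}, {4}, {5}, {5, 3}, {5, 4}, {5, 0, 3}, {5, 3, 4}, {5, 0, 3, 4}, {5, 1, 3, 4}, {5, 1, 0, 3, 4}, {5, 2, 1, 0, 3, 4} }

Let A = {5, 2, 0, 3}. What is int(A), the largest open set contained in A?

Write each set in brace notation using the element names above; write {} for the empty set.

{5, 0, 3}

interior: largest open inside A is {5, 0, 3} (from {}, {5}, {5, 3}, {5, 0, 3})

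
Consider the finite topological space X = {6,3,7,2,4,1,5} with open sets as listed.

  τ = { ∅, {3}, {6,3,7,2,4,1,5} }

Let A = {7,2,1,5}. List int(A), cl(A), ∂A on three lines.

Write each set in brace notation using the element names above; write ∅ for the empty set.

U open, U⊆A: ∅. int(A) = ⋃ = ∅
X∖A={6,3,4}, int(X∖A)={3}, hence cl(A)={6,7,2,4,1,5}
∂A: remove int from cl → {6,7,2,4,1,5}

int(A) = ∅
cl(A)  = {6,7,2,4,1,5}
∂A     = {6,7,2,4,1,5}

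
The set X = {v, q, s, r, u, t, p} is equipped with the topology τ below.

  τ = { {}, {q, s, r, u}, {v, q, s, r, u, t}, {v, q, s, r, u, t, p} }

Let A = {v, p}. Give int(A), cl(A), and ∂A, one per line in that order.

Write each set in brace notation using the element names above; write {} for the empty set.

int(A) = {}
cl(A)  = {v, t, p}
∂A     = {v, t, p}

opens ⊆ A: {}; union → int = {}
complement {q, s, r, u, t}; its interior {q, s, r, u}; cl(A) = X∖{q, s, r, u} = {v, t, p}
boundary = {v, t, p} ∖ {} = {v, t, p}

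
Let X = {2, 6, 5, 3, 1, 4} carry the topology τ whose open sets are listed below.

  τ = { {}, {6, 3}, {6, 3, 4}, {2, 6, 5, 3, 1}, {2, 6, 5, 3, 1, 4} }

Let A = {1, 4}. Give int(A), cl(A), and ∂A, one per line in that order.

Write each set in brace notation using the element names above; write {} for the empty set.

int(A) = {}
cl(A)  = {2, 5, 1, 4}
∂A     = {2, 5, 1, 4}

open subsets of A: {}; so int(A) = {}
closure: X∖int(X∖A) = X∖{6, 3} = {2, 5, 1, 4}
∂A = {2, 5, 1, 4} minus {} = {2, 5, 1, 4}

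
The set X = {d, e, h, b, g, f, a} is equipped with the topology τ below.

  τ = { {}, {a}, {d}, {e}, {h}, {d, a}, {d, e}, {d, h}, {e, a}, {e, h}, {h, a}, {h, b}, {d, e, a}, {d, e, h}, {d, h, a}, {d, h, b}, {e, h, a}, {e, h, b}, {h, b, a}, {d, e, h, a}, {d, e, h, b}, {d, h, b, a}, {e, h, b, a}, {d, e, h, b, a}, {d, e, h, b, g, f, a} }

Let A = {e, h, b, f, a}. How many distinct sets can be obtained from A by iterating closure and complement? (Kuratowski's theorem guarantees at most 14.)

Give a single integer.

X∖A={d, g}, int(X∖A)={d}, hence cl(A)={e, h, b, g, f, a}
Orbit (k=closure, c=complement):
  1. A     = {e, h, b, f, a}
  2. kA    = {e, h, b, g, f, a}
  3. cA    = {d, g}
  4. ckA   = {d}
  5. kcA   = {d, g, f}
  6. ckcA  = {e, h, b, a}
(closed under both — stop)

6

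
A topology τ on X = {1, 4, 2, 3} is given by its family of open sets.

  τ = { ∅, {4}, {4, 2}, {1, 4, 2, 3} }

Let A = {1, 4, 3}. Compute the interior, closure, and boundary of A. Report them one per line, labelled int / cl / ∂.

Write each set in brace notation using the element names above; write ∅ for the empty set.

opens ⊆ A: ∅, {4}; union → int = {4}
complement {2}; its interior ∅; cl(A) = X∖∅ = {1, 4, 2, 3}
boundary = {1, 4, 2, 3} ∖ {4} = {1, 2, 3}

int(A) = {4}
cl(A)  = {1, 4, 2, 3}
∂A     = {1, 2, 3}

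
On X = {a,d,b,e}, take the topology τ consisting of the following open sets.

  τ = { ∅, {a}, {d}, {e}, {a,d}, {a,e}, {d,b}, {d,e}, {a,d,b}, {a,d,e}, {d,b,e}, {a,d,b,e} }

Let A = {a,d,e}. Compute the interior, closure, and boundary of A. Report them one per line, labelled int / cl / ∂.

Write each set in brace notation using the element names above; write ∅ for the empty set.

open subsets of A: ∅, {e}, {d}, {a}, {a,e}, {d,e}, {a,d}, {a,d,e}; so int(A) = {a,d,e}
closure: X∖int(X∖A) = X∖∅ = {a,d,b,e}
∂A = {a,d,b,e} minus {a,d,e} = {b}

int(A) = {a,d,e}
cl(A)  = {a,d,b,e}
∂A     = {b}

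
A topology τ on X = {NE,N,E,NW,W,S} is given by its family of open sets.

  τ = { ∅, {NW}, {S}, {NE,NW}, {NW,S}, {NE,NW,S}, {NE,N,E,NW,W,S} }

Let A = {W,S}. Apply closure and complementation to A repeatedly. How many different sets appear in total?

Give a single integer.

6

X∖A={NE,N,E,NW}, int(X∖A)={NE,NW}, hence cl(A)={N,E,W,S}
Orbit (k=closure, c=complement):
  1. A     = {W,S}
  2. kA    = {N,E,W,S}
  3. cA    = {NE,N,E,NW}
  4. ckA   = {NE,NW}
  5. kcA   = {NE,N,E,NW,W}
  6. ckcA  = {S}
(closed under both — stop)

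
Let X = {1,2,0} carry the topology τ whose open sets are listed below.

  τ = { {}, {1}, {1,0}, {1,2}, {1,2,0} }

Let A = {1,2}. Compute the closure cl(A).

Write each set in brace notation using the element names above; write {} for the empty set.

closure: X∖int(X∖A) = X∖{} = {1,2,0}

{1,2,0}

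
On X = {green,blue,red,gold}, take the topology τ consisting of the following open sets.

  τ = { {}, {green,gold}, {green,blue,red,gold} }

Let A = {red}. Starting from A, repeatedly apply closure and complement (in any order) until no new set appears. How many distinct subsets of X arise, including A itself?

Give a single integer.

cl via duality: int({green,blue,gold}) = {green,gold}, so X∖{green,gold} = {blue,red}
Write k for closure, c for complement:
  1. A     = {red}
  2. kA    = {blue,red}
  3. cA    = {green,blue,gold}
  4. ckA   = {green,gold}
  5. kcA   = {green,blue,red,gold}
  6. ckcA  = {}
applying k or c yields no new set

6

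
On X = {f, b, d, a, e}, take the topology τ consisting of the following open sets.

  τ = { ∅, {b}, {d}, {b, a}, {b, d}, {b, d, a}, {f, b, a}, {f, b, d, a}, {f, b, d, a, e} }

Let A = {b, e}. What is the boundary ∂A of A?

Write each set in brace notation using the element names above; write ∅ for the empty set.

{f, a, e}

opens ⊆ A: ∅, {b}; union → int = {b}
complement {f, d, a}; its interior {d}; cl(A) = X∖{d} = {f, b, a, e}
boundary = {f, b, a, e} ∖ {b} = {f, a, e}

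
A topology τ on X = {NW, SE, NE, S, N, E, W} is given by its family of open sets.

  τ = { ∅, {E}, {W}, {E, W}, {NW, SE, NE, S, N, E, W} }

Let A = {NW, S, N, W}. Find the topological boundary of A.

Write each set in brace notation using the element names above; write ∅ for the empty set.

opens ⊆ A: ∅, {W}; union → int = {W}
complement {SE, NE, E}; its interior {E}; cl(A) = X∖{E} = {NW, SE, NE, S, N, W}
boundary = {NW, SE, NE, S, N, W} ∖ {W} = {NW, SE, NE, S, N}

{NW, SE, NE, S, N}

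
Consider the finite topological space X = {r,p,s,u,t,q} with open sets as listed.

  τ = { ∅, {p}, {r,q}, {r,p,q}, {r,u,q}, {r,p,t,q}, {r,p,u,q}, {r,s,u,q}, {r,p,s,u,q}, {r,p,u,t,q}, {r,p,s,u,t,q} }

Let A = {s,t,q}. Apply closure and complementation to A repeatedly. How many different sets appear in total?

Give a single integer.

complement {r,p,u}; its interior {p}; cl(A) = X∖{p} = {r,s,u,t,q}
With k = closure, c = complement:
  1. A     = {s,t,q}
  2. kA    = {r,s,u,t,q}
  3. cA    = {r,p,u}
  4. ckA   = {p}
  5. kcA   = {r,p,s,u,t,q}
  6. kckA  = {p,t}
  7. ckcA  = ∅
  8. ckckA = {r,s,u,q}
k, c of each give nothing new

8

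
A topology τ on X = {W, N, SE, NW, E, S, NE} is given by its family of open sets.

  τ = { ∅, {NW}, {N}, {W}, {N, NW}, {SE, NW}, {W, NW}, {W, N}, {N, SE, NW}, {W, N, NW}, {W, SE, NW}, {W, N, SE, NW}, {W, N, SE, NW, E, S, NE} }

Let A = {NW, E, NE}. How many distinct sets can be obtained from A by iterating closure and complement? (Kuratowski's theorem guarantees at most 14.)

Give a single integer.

cl via duality: int({W, N, SE, S}) = {W, N}, so X∖{W, N} = {SE, NW, E, S, NE}
Write k for closure, c for complement:
  1. A     = {NW, E, NE}
  2. kA    = {SE, NW, E, S, NE}
  3. cA    = {W, N, SE, S}
  4. ckA   = {W, N}
  5. kcA   = {W, N, SE, E, S, NE}
  6. kckA  = {W, N, E, S, NE}
  7. ckcA  = {NW}
  8. ckckA = {SE, NW}
applying k or c yields no new set

8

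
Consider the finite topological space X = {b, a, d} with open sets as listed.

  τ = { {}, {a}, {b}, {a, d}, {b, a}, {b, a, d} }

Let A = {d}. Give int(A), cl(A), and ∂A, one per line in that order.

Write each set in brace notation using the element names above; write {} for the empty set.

int(A) = {}
cl(A)  = {d}
∂A     = {d}

opens ⊆ A: {}; union → int = {}
complement {b, a}; its interior {b, a}; cl(A) = X∖{b, a} = {d}
boundary = {d} ∖ {} = {d}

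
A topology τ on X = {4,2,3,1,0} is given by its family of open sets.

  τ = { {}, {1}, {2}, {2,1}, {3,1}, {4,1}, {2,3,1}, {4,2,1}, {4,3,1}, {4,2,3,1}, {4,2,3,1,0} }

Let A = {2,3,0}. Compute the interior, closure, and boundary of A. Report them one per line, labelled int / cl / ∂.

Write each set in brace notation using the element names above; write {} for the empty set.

interior: largest open inside A is {2} (from {}, {2})
cl via duality: int({4,1}) = {4,1}, so X∖{4,1} = {2,3,0}
cl∖int = {3,0}

int(A) = {2}
cl(A)  = {2,3,0}
∂A     = {3,0}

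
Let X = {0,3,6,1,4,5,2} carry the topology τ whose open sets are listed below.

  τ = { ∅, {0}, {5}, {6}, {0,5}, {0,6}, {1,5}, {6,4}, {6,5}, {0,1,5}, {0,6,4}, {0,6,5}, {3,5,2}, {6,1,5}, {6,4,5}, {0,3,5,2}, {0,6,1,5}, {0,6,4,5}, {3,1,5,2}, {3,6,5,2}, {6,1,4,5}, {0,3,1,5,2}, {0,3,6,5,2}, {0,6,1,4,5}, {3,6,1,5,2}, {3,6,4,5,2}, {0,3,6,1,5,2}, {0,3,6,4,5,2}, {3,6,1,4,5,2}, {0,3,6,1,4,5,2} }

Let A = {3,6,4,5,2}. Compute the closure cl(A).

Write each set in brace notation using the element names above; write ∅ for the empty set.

complement {0,1}; its interior {0}; cl(A) = X∖{0} = {3,6,1,4,5,2}

{3,6,1,4,5,2}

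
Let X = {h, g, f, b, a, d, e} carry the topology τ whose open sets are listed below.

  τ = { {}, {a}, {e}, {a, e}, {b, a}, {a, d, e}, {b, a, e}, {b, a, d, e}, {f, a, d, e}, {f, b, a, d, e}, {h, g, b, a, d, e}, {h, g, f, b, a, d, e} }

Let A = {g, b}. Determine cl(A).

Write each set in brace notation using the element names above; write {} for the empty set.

{h, g, b}

cl via duality: int({h, f, a, d, e}) = {f, a, d, e}, so X∖{f, a, d, e} = {h, g, b}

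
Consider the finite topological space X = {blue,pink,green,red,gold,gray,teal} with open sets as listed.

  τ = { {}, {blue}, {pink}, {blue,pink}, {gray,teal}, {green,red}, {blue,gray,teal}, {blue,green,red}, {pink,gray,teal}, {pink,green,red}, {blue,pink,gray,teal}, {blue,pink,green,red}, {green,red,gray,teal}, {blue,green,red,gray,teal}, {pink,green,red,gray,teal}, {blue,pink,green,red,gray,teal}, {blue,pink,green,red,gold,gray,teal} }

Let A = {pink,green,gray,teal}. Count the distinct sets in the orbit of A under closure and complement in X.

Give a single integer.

X∖A={blue,red,gold}, int(X∖A)={blue}, hence cl(A)={pink,green,red,gold,gray,teal}
Orbit (k=closure, c=complement):
  1. A     = {pink,green,gray,teal}
  2. kA    = {pink,green,red,gold,gray,teal}
  3. cA    = {blue,red,gold}
  4. ckA   = {blue}
  5. kcA   = {blue,green,red,gold}
  6. kckA  = {blue,gold}
  7. ckcA  = {pink,gray,teal}
  8. ckckA = {pink,green,red,gray,teal}
  9. kckcA = {pink,gold,gray,teal}
  10. ckckcA = {blue,green,red}
(closed under both — stop)

10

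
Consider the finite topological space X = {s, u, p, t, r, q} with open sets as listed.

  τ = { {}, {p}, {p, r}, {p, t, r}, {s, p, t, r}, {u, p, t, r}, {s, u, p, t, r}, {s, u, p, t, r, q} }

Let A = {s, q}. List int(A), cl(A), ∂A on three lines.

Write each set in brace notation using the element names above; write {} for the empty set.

int(A) = {}
cl(A)  = {s, q}
∂A     = {s, q}

open subsets of A: {}; so int(A) = {}
closure: X∖int(X∖A) = X∖{u, p, t, r} = {s, q}
∂A = {s, q} minus {} = {s, q}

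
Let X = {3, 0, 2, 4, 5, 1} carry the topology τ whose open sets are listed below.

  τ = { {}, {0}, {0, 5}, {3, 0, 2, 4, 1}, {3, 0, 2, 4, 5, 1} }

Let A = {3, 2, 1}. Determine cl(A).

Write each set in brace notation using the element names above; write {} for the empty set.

{3, 2, 4, 1}

closure: X∖int(X∖A) = X∖{0, 5} = {3, 2, 4, 1}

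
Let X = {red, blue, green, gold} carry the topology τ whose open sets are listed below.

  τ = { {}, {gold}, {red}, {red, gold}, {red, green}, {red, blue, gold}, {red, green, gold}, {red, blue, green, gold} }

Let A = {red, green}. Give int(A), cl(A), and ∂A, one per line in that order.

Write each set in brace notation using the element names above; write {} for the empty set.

int(A) = {red, green}
cl(A)  = {red, blue, green}
∂A     = {blue}

interior: largest open inside A is {red, green} (from {}, {red}, {red, green})
cl via duality: int({blue, gold}) = {gold}, so X∖{gold} = {red, blue, green}
cl∖int = {blue}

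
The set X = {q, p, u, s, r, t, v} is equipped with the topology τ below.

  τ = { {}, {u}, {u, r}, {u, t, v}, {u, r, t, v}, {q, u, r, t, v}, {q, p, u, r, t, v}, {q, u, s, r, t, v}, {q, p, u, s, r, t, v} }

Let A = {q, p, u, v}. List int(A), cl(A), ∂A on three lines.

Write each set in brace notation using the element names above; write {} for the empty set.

int(A) = {u}
cl(A)  = {q, p, u, s, r, t, v}
∂A     = {q, p, s, r, t, v}

open subsets of A: {}, {u}; so int(A) = {u}
closure: X∖int(X∖A) = X∖{} = {q, p, u, s, r, t, v}
∂A = {q, p, u, s, r, t, v} minus {u} = {q, p, s, r, t, v}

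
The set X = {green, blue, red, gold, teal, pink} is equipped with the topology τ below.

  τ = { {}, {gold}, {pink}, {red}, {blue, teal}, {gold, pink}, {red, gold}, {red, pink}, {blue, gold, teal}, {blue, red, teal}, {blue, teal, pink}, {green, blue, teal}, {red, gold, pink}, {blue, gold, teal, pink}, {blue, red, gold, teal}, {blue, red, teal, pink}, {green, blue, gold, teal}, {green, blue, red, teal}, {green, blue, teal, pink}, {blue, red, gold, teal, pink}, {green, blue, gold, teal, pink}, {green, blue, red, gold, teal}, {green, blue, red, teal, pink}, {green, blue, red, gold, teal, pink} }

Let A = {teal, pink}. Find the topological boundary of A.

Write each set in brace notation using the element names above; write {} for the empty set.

U open, U⊆A: {}, {pink}. int(A) = ⋃ = {pink}
X∖A={green, blue, red, gold}, int(X∖A)={red, gold}, hence cl(A)={green, blue, teal, pink}
∂A: remove int from cl → {green, blue, teal}

{green, blue, teal}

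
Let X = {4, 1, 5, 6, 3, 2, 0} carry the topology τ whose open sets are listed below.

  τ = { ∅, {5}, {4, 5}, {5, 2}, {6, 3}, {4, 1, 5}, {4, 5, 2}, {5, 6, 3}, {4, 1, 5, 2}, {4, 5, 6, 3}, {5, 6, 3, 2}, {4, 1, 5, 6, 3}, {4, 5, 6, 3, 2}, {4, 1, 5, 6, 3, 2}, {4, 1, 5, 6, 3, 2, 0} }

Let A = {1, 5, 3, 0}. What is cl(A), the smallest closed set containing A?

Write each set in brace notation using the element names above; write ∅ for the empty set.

{4, 1, 5, 6, 3, 2, 0}

X∖A={4, 6, 2}, int(X∖A)=∅, hence cl(A)={4, 1, 5, 6, 3, 2, 0}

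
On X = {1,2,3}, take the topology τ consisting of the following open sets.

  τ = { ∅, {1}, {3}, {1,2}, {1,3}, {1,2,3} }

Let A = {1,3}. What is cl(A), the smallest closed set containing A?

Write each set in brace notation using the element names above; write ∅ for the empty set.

complement {2}; its interior ∅; cl(A) = X∖∅ = {1,2,3}

{1,2,3}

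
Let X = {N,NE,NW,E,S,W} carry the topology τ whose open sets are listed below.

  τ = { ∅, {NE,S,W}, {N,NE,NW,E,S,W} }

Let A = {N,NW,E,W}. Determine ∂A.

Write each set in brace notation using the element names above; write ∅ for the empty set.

U open, U⊆A: ∅. int(A) = ⋃ = ∅
X∖A={NE,S}, int(X∖A)=∅, hence cl(A)={N,NE,NW,E,S,W}
∂A: remove int from cl → {N,NE,NW,E,S,W}

{N,NE,NW,E,S,W}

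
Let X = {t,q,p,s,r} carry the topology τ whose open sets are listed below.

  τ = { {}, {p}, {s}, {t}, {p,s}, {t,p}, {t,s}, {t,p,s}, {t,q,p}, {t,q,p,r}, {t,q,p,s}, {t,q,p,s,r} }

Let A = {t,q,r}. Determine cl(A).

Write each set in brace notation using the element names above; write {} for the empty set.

{t,q,r}

X∖A={p,s}, int(X∖A)={p,s}, hence cl(A)={t,q,r}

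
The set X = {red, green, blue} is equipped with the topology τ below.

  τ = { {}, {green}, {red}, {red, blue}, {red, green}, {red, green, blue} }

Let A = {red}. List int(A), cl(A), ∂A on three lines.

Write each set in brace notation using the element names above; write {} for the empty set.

U open, U⊆A: {}, {red}. int(A) = ⋃ = {red}
X∖A={green, blue}, int(X∖A)={green}, hence cl(A)={red, blue}
∂A: remove int from cl → {blue}

int(A) = {red}
cl(A)  = {red, blue}
∂A     = {blue}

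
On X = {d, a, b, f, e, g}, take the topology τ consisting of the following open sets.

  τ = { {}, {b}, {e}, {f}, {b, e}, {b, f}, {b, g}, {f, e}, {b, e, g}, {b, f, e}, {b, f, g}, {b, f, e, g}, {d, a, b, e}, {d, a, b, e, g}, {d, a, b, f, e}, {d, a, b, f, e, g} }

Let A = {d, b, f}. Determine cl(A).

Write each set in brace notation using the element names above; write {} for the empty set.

{d, a, b, f, g}

cl via duality: int({a, e, g}) = {e}, so X∖{e} = {d, a, b, f, g}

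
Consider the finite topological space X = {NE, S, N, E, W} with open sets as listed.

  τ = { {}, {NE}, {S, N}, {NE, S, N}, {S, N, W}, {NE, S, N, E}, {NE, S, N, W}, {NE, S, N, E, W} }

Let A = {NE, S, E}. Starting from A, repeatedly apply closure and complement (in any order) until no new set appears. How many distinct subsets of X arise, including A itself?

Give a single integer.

closure: X∖int(X∖A) = X∖{} = {NE, S, N, E, W}
Let k=closure and c=complement:
  1. A     = {NE, S, E}
  2. kA    = {NE, S, N, E, W}
  3. cA    = {N, W}
  4. ckA   = {}
  5. kcA   = {S, N, E, W}
  6. ckcA  = {NE}
  7. kckcA = {NE, E}
  8. ckckcA = {S, N, W}
— saturated at 8

8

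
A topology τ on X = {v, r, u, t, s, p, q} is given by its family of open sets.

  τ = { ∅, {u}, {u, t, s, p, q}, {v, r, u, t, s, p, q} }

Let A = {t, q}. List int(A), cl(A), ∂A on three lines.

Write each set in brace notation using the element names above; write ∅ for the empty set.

int(A) = ∅
cl(A)  = {v, r, t, s, p, q}
∂A     = {v, r, t, s, p, q}

opens ⊆ A: ∅; union → int = ∅
complement {v, r, u, s, p}; its interior {u}; cl(A) = X∖{u} = {v, r, t, s, p, q}
boundary = {v, r, t, s, p, q} ∖ ∅ = {v, r, t, s, p, q}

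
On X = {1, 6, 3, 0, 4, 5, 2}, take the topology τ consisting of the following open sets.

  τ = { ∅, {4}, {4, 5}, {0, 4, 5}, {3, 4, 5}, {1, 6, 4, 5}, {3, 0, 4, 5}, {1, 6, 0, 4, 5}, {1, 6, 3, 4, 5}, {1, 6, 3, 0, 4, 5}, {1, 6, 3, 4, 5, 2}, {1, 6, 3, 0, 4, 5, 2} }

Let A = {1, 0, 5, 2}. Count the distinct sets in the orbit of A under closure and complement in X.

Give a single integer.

closure: X∖int(X∖A) = X∖{4} = {1, 6, 3, 0, 5, 2}
Let k=closure and c=complement:
  1. A     = {1, 0, 5, 2}
  2. kA    = {1, 6, 3, 0, 5, 2}
  3. cA    = {6, 3, 4}
  4. ckA   = {4}
  5. kcA   = {1, 6, 3, 0, 4, 5, 2}
  6. ckcA  = ∅
— saturated at 6

6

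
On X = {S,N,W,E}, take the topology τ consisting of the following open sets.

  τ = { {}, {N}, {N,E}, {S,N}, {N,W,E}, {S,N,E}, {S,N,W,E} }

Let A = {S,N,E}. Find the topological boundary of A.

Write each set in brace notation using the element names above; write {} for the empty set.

{W}

U open, U⊆A: {}, {N}, {N,E}, {S,N}, {S,N,E}. int(A) = ⋃ = {S,N,E}
X∖A={W}, int(X∖A)={}, hence cl(A)={S,N,W,E}
∂A: remove int from cl → {W}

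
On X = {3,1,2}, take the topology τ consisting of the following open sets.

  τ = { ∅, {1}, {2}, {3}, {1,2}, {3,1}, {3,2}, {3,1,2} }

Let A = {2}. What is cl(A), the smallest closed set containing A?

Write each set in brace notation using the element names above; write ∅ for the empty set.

cl via duality: int({3,1}) = {3,1}, so X∖{3,1} = {2}

{2}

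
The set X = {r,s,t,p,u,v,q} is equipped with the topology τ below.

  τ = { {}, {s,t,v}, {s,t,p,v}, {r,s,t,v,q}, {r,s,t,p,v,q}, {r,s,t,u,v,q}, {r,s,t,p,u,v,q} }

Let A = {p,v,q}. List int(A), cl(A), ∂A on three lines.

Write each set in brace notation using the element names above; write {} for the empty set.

opens ⊆ A: {}; union → int = {}
complement {r,s,t,u}; its interior {}; cl(A) = X∖{} = {r,s,t,p,u,v,q}
boundary = {r,s,t,p,u,v,q} ∖ {} = {r,s,t,p,u,v,q}

int(A) = {}
cl(A)  = {r,s,t,p,u,v,q}
∂A     = {r,s,t,p,u,v,q}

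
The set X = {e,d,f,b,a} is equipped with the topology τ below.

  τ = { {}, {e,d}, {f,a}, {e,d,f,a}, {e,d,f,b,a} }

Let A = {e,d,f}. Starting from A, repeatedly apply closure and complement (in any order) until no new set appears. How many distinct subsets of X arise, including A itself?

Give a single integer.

8

closure: X∖int(X∖A) = X∖{} = {e,d,f,b,a}
Let k=closure and c=complement:
  1. A     = {e,d,f}
  2. kA    = {e,d,f,b,a}
  3. cA    = {b,a}
  4. ckA   = {}
  5. kcA   = {f,b,a}
  6. ckcA  = {e,d}
  7. kckcA = {e,d,b}
  8. ckckcA = {f,a}
— saturated at 8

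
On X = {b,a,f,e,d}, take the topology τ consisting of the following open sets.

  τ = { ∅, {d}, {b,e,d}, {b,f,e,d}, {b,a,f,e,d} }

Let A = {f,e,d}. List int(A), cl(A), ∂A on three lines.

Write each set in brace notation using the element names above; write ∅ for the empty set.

interior: largest open inside A is {d} (from ∅, {d})
cl via duality: int({b,a}) = ∅, so X∖∅ = {b,a,f,e,d}
cl∖int = {b,a,f,e}

int(A) = {d}
cl(A)  = {b,a,f,e,d}
∂A     = {b,a,f,e}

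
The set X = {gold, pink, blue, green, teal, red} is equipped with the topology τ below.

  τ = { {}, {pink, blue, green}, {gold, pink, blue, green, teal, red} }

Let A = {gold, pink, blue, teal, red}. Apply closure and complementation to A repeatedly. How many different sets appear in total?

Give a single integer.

closure: X∖int(X∖A) = X∖{} = {gold, pink, blue, green, teal, red}
Let k=closure and c=complement:
  1. A     = {gold, pink, blue, teal, red}
  2. kA    = {gold, pink, blue, green, teal, red}
  3. cA    = {green}
  4. ckA   = {}
— saturated at 4

4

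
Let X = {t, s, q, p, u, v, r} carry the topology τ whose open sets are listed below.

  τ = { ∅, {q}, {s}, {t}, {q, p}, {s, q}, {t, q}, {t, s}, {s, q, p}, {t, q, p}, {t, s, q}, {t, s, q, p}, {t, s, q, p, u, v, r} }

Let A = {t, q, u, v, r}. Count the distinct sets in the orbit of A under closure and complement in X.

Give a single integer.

8

cl via duality: int({s, p}) = {s}, so X∖{s} = {t, q, p, u, v, r}
Write k for closure, c for complement:
  1. A     = {t, q, u, v, r}
  2. kA    = {t, q, p, u, v, r}
  3. cA    = {s, p}
  4. ckA   = {s}
  5. kcA   = {s, p, u, v, r}
  6. kckA  = {s, u, v, r}
  7. ckcA  = {t, q}
  8. ckckA = {t, q, p}
applying k or c yields no new set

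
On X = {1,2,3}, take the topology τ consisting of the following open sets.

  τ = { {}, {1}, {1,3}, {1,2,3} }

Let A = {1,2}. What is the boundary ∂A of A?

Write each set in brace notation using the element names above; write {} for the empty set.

{2,3}

interior: largest open inside A is {1} (from {}, {1})
cl via duality: int({3}) = {}, so X∖{} = {1,2,3}
cl∖int = {2,3}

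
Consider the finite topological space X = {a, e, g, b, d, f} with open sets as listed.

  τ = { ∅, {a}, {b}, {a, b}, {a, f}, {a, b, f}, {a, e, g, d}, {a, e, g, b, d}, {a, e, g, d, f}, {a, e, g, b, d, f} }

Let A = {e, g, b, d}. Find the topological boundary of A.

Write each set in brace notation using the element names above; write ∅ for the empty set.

U open, U⊆A: ∅, {b}. int(A) = ⋃ = {b}
X∖A={a, f}, int(X∖A)={a, f}, hence cl(A)={e, g, b, d}
∂A: remove int from cl → {e, g, d}

{e, g, d}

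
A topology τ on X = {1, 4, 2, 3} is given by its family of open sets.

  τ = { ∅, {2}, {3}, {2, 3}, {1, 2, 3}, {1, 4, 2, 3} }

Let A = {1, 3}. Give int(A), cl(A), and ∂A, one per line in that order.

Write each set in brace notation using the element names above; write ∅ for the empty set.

int(A) = {3}
cl(A)  = {1, 4, 3}
∂A     = {1, 4}

interior: largest open inside A is {3} (from ∅, {3})
cl via duality: int({4, 2}) = {2}, so X∖{2} = {1, 4, 3}
cl∖int = {1, 4}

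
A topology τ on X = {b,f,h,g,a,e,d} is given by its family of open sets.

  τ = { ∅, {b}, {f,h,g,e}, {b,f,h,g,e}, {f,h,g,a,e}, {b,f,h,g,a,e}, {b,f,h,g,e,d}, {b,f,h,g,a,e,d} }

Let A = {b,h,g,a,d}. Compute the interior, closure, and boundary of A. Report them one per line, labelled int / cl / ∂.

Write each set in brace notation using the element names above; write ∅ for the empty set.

int(A) = {b}
cl(A)  = {b,f,h,g,a,e,d}
∂A     = {f,h,g,a,e,d}

U open, U⊆A: ∅, {b}. int(A) = ⋃ = {b}
X∖A={f,e}, int(X∖A)=∅, hence cl(A)={b,f,h,g,a,e,d}
∂A: remove int from cl → {f,h,g,a,e,d}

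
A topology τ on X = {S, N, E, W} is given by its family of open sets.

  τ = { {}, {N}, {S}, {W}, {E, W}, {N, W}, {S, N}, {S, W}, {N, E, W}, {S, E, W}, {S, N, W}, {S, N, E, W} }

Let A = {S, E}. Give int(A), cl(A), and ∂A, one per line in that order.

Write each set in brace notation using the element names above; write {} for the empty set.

open subsets of A: {}, {S}; so int(A) = {S}
closure: X∖int(X∖A) = X∖{N, W} = {S, E}
∂A = {S, E} minus {S} = {E}

int(A) = {S}
cl(A)  = {S, E}
∂A     = {E}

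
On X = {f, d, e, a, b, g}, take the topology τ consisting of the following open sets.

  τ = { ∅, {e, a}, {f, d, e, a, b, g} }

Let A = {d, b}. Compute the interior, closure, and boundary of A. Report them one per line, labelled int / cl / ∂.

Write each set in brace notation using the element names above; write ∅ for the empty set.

int(A) = ∅
cl(A)  = {f, d, b, g}
∂A     = {f, d, b, g}

open subsets of A: ∅; so int(A) = ∅
closure: X∖int(X∖A) = X∖{e, a} = {f, d, b, g}
∂A = {f, d, b, g} minus ∅ = {f, d, b, g}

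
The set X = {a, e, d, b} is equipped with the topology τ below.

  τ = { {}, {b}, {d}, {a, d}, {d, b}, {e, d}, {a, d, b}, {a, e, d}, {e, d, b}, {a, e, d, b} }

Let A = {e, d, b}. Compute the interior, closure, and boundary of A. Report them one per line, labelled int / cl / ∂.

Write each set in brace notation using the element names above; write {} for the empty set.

int(A) = {e, d, b}
cl(A)  = {a, e, d, b}
∂A     = {a}

interior: largest open inside A is {e, d, b} (from {}, {b}, {d}, {e, d}, {d, b}, {e, d, b})
cl via duality: int({a}) = {}, so X∖{} = {a, e, d, b}
cl∖int = {a}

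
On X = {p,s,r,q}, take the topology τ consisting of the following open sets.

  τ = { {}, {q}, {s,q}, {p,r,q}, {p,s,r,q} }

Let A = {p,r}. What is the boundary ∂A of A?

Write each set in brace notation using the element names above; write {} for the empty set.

U open, U⊆A: {}. int(A) = ⋃ = {}
X∖A={s,q}, int(X∖A)={s,q}, hence cl(A)={p,r}
∂A: remove int from cl → {p,r}

{p,r}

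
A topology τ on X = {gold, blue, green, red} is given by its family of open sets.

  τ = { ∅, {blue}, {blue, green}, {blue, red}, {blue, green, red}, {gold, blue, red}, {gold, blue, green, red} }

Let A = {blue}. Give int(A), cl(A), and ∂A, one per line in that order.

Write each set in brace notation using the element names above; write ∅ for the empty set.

int(A) = {blue}
cl(A)  = {gold, blue, green, red}
∂A     = {gold, green, red}

opens ⊆ A: ∅, {blue}; union → int = {blue}
complement {gold, green, red}; its interior ∅; cl(A) = X∖∅ = {gold, blue, green, red}
boundary = {gold, blue, green, red} ∖ {blue} = {gold, green, red}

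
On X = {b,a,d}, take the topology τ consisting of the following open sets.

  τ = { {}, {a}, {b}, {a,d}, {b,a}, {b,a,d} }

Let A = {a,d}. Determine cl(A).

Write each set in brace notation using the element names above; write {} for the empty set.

{a,d}

X∖A={b}, int(X∖A)={b}, hence cl(A)={a,d}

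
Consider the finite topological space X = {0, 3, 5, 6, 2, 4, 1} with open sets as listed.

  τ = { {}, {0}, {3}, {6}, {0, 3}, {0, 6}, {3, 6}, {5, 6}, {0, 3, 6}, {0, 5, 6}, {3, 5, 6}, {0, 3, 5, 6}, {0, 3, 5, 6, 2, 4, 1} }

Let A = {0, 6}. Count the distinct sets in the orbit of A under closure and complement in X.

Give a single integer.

closure: X∖int(X∖A) = X∖{3} = {0, 5, 6, 2, 4, 1}
Let k=closure and c=complement:
  1. A     = {0, 6}
  2. kA    = {0, 5, 6, 2, 4, 1}
  3. cA    = {3, 5, 2, 4, 1}
  4. ckA   = {3}
  5. kckA  = {3, 2, 4, 1}
  6. ckckA = {0, 5, 6}
— saturated at 6

6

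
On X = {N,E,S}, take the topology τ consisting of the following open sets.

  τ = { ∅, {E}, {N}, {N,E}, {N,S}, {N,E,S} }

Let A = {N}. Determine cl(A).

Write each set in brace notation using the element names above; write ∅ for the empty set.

{N,S}

cl via duality: int({E,S}) = {E}, so X∖{E} = {N,S}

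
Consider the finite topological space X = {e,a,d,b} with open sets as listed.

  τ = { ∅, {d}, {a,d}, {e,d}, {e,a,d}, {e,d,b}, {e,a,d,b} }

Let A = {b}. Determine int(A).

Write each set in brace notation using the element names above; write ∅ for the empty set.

open subsets of A: ∅; so int(A) = ∅

∅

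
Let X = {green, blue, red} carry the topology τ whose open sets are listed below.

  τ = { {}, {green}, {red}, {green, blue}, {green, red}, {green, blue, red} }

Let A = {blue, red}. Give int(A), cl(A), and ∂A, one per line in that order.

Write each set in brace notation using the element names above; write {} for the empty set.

int(A) = {red}
cl(A)  = {blue, red}
∂A     = {blue}

open subsets of A: {}, {red}; so int(A) = {red}
closure: X∖int(X∖A) = X∖{green} = {blue, red}
∂A = {blue, red} minus {red} = {blue}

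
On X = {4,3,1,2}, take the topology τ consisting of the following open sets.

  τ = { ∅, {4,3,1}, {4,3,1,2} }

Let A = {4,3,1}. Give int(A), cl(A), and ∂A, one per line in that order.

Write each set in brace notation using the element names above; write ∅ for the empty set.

int(A) = {4,3,1}
cl(A)  = {4,3,1,2}
∂A     = {2}

opens ⊆ A: ∅, {4,3,1}; union → int = {4,3,1}
complement {2}; its interior ∅; cl(A) = X∖∅ = {4,3,1,2}
boundary = {4,3,1,2} ∖ {4,3,1} = {2}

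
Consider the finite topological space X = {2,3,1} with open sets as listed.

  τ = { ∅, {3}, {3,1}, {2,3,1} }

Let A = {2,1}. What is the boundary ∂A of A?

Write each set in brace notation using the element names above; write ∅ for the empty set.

{2,1}

opens ⊆ A: ∅; union → int = ∅
complement {3}; its interior {3}; cl(A) = X∖{3} = {2,1}
boundary = {2,1} ∖ ∅ = {2,1}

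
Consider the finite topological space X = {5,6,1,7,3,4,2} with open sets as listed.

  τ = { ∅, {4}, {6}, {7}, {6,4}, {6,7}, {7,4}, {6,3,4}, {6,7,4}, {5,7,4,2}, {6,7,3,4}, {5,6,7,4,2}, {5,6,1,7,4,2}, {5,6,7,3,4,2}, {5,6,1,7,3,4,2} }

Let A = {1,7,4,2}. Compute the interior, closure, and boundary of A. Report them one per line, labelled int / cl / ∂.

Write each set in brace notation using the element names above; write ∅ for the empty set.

opens ⊆ A: ∅, {4}, {7}, {7,4}; union → int = {7,4}
complement {5,6,3}; its interior {6}; cl(A) = X∖{6} = {5,1,7,3,4,2}
boundary = {5,1,7,3,4,2} ∖ {7,4} = {5,1,3,2}

int(A) = {7,4}
cl(A)  = {5,1,7,3,4,2}
∂A     = {5,1,3,2}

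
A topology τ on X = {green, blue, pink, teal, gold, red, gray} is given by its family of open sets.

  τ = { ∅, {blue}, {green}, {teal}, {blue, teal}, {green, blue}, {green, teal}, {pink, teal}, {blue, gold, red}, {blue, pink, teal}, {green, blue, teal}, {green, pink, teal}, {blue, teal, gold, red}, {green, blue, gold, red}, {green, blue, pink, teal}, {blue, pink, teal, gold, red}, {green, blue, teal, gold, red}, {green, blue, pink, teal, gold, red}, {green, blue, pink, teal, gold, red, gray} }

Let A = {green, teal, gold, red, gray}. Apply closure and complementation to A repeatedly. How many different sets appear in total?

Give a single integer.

10

X∖A={blue, pink}, int(X∖A)={blue}, hence cl(A)={green, pink, teal, gold, red, gray}
Orbit (k=closure, c=complement):
  1. A     = {green, teal, gold, red, gray}
  2. kA    = {green, pink, teal, gold, red, gray}
  3. cA    = {blue, pink}
  4. ckA   = {blue}
  5. kcA   = {blue, pink, gold, red, gray}
  6. kckA  = {blue, gold, red, gray}
  7. ckcA  = {green, teal}
  8. ckckA = {green, pink, teal}
  9. kckcA = {green, pink, teal, gray}
  10. ckckcA = {blue, gold, red}
(closed under both — stop)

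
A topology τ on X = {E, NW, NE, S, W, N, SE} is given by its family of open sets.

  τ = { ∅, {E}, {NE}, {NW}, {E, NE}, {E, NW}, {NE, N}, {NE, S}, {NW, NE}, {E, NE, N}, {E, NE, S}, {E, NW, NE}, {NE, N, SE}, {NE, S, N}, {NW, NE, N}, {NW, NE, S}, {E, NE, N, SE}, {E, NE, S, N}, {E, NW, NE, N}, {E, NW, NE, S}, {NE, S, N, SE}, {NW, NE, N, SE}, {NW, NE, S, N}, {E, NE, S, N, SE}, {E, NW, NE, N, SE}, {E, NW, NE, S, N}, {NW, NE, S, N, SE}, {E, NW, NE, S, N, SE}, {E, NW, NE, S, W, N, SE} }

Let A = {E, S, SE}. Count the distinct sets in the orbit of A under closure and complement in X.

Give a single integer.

8

closure: X∖int(X∖A) = X∖{NW, NE, N} = {E, S, W, SE}
Let k=closure and c=complement:
  1. A     = {E, S, SE}
  2. kA    = {E, S, W, SE}
  3. cA    = {NW, NE, W, N}
  4. ckA   = {NW, NE, N}
  5. kcA   = {NW, NE, S, W, N, SE}
  6. ckcA  = {E}
  7. kckcA = {E, W}
  8. ckckcA = {NW, NE, S, N, SE}
— saturated at 8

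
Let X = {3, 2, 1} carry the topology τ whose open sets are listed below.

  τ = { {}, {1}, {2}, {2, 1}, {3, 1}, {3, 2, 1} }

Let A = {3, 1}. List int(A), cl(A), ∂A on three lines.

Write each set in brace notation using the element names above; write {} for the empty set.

opens ⊆ A: {}, {1}, {3, 1}; union → int = {3, 1}
complement {2}; its interior {2}; cl(A) = X∖{2} = {3, 1}
boundary = {3, 1} ∖ {3, 1} = {}

int(A) = {3, 1}
cl(A)  = {3, 1}
∂A     = {}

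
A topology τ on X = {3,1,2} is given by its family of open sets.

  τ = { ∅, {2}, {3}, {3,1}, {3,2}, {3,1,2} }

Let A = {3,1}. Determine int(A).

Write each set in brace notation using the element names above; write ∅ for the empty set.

{3,1}

opens ⊆ A: ∅, {3}, {3,1}; union → int = {3,1}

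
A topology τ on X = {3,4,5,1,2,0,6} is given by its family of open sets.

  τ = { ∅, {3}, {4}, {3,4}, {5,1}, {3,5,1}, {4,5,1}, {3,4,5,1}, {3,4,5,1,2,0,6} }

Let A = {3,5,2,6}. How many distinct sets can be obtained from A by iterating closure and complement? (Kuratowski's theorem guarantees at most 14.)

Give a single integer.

closure: X∖int(X∖A) = X∖{4} = {3,5,1,2,0,6}
Let k=closure and c=complement:
  1. A     = {3,5,2,6}
  2. kA    = {3,5,1,2,0,6}
  3. cA    = {4,1,0}
  4. ckA   = {4}
  5. kcA   = {4,5,1,2,0,6}
  6. kckA  = {4,2,0,6}
  7. ckcA  = {3}
  8. ckckA = {3,5,1}
  9. kckcA = {3,2,0,6}
  10. ckckcA = {4,5,1}
— saturated at 10

10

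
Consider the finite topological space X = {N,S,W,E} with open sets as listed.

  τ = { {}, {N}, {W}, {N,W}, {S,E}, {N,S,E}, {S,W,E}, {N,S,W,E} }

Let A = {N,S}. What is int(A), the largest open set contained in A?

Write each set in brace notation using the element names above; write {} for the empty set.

opens ⊆ A: {}, {N}; union → int = {N}

{N}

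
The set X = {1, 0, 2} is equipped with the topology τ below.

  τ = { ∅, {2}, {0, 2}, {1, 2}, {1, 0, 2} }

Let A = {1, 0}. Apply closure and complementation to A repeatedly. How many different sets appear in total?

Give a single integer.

4

complement {2}; its interior {2}; cl(A) = X∖{2} = {1, 0}
With k = closure, c = complement:
  1. A     = {1, 0}
  2. cA    = {2}
  3. kcA   = {1, 0, 2}
  4. ckcA  = ∅
k, c of each give nothing new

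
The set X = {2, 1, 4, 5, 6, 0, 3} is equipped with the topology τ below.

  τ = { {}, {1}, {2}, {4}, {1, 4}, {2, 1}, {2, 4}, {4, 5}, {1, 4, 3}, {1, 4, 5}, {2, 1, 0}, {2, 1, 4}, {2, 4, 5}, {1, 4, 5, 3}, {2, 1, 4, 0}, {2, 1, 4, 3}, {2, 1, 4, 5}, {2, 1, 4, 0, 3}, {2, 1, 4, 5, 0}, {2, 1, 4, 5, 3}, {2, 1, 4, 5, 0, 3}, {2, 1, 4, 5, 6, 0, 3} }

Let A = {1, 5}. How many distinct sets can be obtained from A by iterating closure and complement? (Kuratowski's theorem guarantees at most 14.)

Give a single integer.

8

closure: X∖int(X∖A) = X∖{2, 4} = {1, 5, 6, 0, 3}
Let k=closure and c=complement:
  1. A     = {1, 5}
  2. kA    = {1, 5, 6, 0, 3}
  3. cA    = {2, 4, 6, 0, 3}
  4. ckA   = {2, 4}
  5. kcA   = {2, 4, 5, 6, 0, 3}
  6. ckcA  = {1}
  7. kckcA = {1, 6, 0, 3}
  8. ckckcA = {2, 4, 5}
— saturated at 8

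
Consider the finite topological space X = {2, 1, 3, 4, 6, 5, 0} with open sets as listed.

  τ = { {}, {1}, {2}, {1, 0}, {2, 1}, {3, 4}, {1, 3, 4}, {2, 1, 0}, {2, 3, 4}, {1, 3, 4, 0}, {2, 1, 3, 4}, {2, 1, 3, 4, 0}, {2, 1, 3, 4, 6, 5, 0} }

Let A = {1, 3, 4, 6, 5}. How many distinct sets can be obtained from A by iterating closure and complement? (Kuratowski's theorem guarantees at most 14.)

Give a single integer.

cl via duality: int({2, 0}) = {2}, so X∖{2} = {1, 3, 4, 6, 5, 0}
Write k for closure, c for complement:
  1. A     = {1, 3, 4, 6, 5}
  2. kA    = {1, 3, 4, 6, 5, 0}
  3. cA    = {2, 0}
  4. ckA   = {2}
  5. kcA   = {2, 6, 5, 0}
  6. kckA  = {2, 6, 5}
  7. ckcA  = {1, 3, 4}
  8. ckckA = {1, 3, 4, 0}
applying k or c yields no new set

8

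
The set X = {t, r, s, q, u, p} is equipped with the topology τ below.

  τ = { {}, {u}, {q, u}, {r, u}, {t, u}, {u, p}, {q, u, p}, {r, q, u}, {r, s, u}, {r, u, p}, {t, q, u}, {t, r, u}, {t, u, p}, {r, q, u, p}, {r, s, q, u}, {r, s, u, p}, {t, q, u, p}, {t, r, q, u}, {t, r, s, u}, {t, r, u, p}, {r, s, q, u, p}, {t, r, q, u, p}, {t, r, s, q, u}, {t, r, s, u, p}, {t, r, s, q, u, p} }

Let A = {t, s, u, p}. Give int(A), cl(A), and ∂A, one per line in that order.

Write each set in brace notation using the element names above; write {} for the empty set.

int(A) = {t, u, p}
cl(A)  = {t, r, s, q, u, p}
∂A     = {r, s, q}

opens ⊆ A: {}, {u}, {u, p}, {t, u}, {t, u, p}; union → int = {t, u, p}
complement {r, q}; its interior {}; cl(A) = X∖{} = {t, r, s, q, u, p}
boundary = {t, r, s, q, u, p} ∖ {t, u, p} = {r, s, q}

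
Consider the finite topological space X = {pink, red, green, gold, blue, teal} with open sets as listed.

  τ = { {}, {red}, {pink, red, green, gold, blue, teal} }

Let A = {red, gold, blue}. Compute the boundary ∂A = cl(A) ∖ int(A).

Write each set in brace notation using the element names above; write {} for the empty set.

{pink, green, gold, blue, teal}

opens ⊆ A: {}, {red}; union → int = {red}
complement {pink, green, teal}; its interior {}; cl(A) = X∖{} = {pink, red, green, gold, blue, teal}
boundary = {pink, red, green, gold, blue, teal} ∖ {red} = {pink, green, gold, blue, teal}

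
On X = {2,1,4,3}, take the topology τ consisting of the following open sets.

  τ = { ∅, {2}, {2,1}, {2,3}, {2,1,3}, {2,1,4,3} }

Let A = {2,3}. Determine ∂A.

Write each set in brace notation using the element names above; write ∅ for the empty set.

interior: largest open inside A is {2,3} (from ∅, {2}, {2,3})
cl via duality: int({1,4}) = ∅, so X∖∅ = {2,1,4,3}
cl∖int = {1,4}

{1,4}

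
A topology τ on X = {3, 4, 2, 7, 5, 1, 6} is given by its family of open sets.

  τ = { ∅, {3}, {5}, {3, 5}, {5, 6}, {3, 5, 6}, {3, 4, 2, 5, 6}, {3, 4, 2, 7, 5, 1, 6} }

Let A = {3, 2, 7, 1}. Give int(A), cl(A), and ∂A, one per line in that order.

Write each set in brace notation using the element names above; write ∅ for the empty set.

int(A) = {3}
cl(A)  = {3, 4, 2, 7, 1}
∂A     = {4, 2, 7, 1}

U open, U⊆A: ∅, {3}. int(A) = ⋃ = {3}
X∖A={4, 5, 6}, int(X∖A)={5, 6}, hence cl(A)={3, 4, 2, 7, 1}
∂A: remove int from cl → {4, 2, 7, 1}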